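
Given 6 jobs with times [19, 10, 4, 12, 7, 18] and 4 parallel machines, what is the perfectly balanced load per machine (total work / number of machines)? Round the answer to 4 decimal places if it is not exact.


Total processing time = 19 + 10 + 4 + 12 + 7 + 18 = 70
Number of machines = 4
Ideal balanced load = 70 / 4 = 17.5

17.5


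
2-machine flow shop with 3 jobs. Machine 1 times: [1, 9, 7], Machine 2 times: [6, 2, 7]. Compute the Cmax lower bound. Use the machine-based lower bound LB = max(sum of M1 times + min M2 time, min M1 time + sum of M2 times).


LB1 = sum(M1 times) + min(M2 times) = 17 + 2 = 19
LB2 = min(M1 times) + sum(M2 times) = 1 + 15 = 16
Lower bound = max(LB1, LB2) = max(19, 16) = 19

19


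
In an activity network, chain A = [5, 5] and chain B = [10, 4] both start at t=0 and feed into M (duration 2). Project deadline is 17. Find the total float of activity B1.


Forward pass: ES(B1) = sum of predecessors on chain B = 0
EF = ES + duration = 0 + 10 = 10
Backward pass: LF(M) = deadline = 17; LS(M) = 17 - 2 = 15
LF(B1) = LS(M) - sum(successors on chain B) = 15 - 4 = 11
LS = LF - duration = 11 - 10 = 1
Total float = LS - ES = 1 - 0 = 1

1


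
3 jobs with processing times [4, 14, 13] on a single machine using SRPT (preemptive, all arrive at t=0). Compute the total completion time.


Since all jobs arrive at t=0, SRPT equals SPT ordering.
SPT order: [4, 13, 14]
Completion times:
  Job 1: p=4, C=4
  Job 2: p=13, C=17
  Job 3: p=14, C=31
Total completion time = 4 + 17 + 31 = 52

52


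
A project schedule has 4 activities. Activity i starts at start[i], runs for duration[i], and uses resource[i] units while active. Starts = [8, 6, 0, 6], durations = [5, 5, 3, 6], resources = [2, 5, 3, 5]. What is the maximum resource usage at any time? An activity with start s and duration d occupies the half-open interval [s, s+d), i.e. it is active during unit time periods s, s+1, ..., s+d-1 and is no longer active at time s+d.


Each activity i is active on [start_i, start_i + duration_i).
Compute total resource usage per time slot:
  t=0: active resources = [3], total = 3
  t=1: active resources = [3], total = 3
  t=2: active resources = [3], total = 3
  t=3: active resources = [], total = 0
  t=4: active resources = [], total = 0
  t=5: active resources = [], total = 0
  t=6: active resources = [5, 5], total = 10
  t=7: active resources = [5, 5], total = 10
  t=8: active resources = [2, 5, 5], total = 12
  t=9: active resources = [2, 5, 5], total = 12
  t=10: active resources = [2, 5, 5], total = 12
  t=11: active resources = [2, 5], total = 7
  t=12: active resources = [2], total = 2
Peak resource demand = 12

12


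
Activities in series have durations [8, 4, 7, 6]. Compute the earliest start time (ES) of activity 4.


Activity 4 starts after activities 1 through 3 complete.
Predecessor durations: [8, 4, 7]
ES = 8 + 4 + 7 = 19

19


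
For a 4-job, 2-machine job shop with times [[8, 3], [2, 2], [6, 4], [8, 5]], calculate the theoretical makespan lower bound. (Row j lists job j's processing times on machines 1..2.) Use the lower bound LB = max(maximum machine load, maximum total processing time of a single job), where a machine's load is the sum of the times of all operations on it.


Machine loads:
  Machine 1: 8 + 2 + 6 + 8 = 24
  Machine 2: 3 + 2 + 4 + 5 = 14
Max machine load = 24
Job totals:
  Job 1: 11
  Job 2: 4
  Job 3: 10
  Job 4: 13
Max job total = 13
Lower bound = max(24, 13) = 24

24


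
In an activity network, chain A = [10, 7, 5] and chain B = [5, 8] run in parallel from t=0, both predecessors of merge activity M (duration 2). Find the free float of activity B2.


ES(B2) = sum of predecessors on chain B = 5
EF(B2) = ES + duration = 5 + 8 = 13
Successor of B2 is M. ES(M) = max(sum(A), sum(B)) = max(22, 13) = 22
Free float = ES(successor) - EF(current) = 22 - 13 = 9

9


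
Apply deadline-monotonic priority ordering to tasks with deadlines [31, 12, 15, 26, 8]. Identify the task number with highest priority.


Sort tasks by relative deadline (ascending):
  Task 5: deadline = 8
  Task 2: deadline = 12
  Task 3: deadline = 15
  Task 4: deadline = 26
  Task 1: deadline = 31
Priority order (highest first): [5, 2, 3, 4, 1]
Highest priority task = 5

5


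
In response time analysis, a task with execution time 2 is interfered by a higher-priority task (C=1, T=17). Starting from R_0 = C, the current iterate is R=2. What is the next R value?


R_next = C + ceil(R_prev / T_hp) * C_hp
ceil(2 / 17) = ceil(0.1176) = 1
Interference = 1 * 1 = 1
R_next = 2 + 1 = 3

3


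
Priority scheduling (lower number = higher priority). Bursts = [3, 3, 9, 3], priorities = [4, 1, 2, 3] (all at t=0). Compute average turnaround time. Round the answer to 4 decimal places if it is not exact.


Sort by priority (ascending = highest first):
Order: [(1, 3), (2, 9), (3, 3), (4, 3)]
Completion times:
  Priority 1, burst=3, C=3
  Priority 2, burst=9, C=12
  Priority 3, burst=3, C=15
  Priority 4, burst=3, C=18
Average turnaround = 48/4 = 12.0

12.0


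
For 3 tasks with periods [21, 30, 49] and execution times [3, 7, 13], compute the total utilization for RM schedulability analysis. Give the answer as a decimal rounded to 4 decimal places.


Compute individual utilizations (exact fractions):
  Task 1: C/T = 3/21 = 1/7 (approx. 0.1429)
  Task 2: C/T = 7/30 (approx. 0.2333)
  Task 3: C/T = 13/49 (approx. 0.2653)
Total utilization U = 1/7 + 7/30 + 13/49 = 943/1470
Rounded to 4 decimal places: U = 0.6415
RM (Liu & Layland) bound for 3 tasks = 0.779763; compare with U = 943/1470 (approx. 0.641497)
U <= bound, so schedulable by RM sufficient condition.

0.6415


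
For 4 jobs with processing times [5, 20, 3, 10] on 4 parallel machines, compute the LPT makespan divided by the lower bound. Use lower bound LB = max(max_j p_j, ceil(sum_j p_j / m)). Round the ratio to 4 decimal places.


LPT order: [20, 10, 5, 3]
Machine loads after assignment: [20, 10, 5, 3]
LPT makespan = 20
Lower bound = max(max_job, ceil(total/4)) = max(20, 10) = 20
Ratio = 20 / 20 = 1.0

1.0


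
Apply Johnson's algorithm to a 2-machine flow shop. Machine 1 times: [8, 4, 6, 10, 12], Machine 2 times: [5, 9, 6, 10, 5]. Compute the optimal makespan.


Apply Johnson's rule:
  Group 1 (a <= b): [(2, 4, 9), (3, 6, 6), (4, 10, 10)]
  Group 2 (a > b): [(1, 8, 5), (5, 12, 5)]
Optimal job order: [2, 3, 4, 1, 5]
Schedule:
  Job 2: M1 done at 4, M2 done at 13
  Job 3: M1 done at 10, M2 done at 19
  Job 4: M1 done at 20, M2 done at 30
  Job 1: M1 done at 28, M2 done at 35
  Job 5: M1 done at 40, M2 done at 45
Makespan = 45

45


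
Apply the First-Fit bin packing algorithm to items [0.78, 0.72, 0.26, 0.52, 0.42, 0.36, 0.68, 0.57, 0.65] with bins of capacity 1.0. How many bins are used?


Place items sequentially using First-Fit:
  Item 0.78 -> new Bin 1
  Item 0.72 -> new Bin 2
  Item 0.26 -> Bin 2 (now 0.98)
  Item 0.52 -> new Bin 3
  Item 0.42 -> Bin 3 (now 0.94)
  Item 0.36 -> new Bin 4
  Item 0.68 -> new Bin 5
  Item 0.57 -> Bin 4 (now 0.93)
  Item 0.65 -> new Bin 6
Total bins used = 6

6


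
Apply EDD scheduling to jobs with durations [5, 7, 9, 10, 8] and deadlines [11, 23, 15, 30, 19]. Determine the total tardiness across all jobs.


Sort by due date (EDD order): [(5, 11), (9, 15), (8, 19), (7, 23), (10, 30)]
Compute completion times and tardiness:
  Job 1: p=5, d=11, C=5, tardiness=max(0,5-11)=0
  Job 2: p=9, d=15, C=14, tardiness=max(0,14-15)=0
  Job 3: p=8, d=19, C=22, tardiness=max(0,22-19)=3
  Job 4: p=7, d=23, C=29, tardiness=max(0,29-23)=6
  Job 5: p=10, d=30, C=39, tardiness=max(0,39-30)=9
Total tardiness = 18

18


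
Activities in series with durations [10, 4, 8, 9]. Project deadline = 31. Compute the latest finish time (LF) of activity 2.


LF(activity 2) = deadline - sum of successor durations
Successors: activities 3 through 4 with durations [8, 9]
Sum of successor durations = 17
LF = 31 - 17 = 14

14


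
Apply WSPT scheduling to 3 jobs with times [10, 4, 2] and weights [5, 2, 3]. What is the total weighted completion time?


Compute p/w ratios and sort ascending (WSPT): [(2, 3), (10, 5), (4, 2)]
Compute weighted completion times:
  Job (p=2,w=3): C=2, w*C=3*2=6
  Job (p=10,w=5): C=12, w*C=5*12=60
  Job (p=4,w=2): C=16, w*C=2*16=32
Total weighted completion time = 98

98


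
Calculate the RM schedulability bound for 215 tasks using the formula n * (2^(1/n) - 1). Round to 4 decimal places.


Compute 2^(1/215) = 1.0032291429
Subtract 1: 1.0032291429 - 1 = 0.0032291429
Multiply by n: 215 * 0.0032291429 = 0.6942657235
Round to 4 dp: 0.6943

0.6943


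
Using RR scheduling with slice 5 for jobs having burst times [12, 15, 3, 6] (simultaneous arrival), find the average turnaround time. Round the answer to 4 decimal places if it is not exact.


Time quantum = 5
Execution trace:
  J1 runs 5 units, time = 5
  J2 runs 5 units, time = 10
  J3 runs 3 units, time = 13
  J4 runs 5 units, time = 18
  J1 runs 5 units, time = 23
  J2 runs 5 units, time = 28
  J4 runs 1 units, time = 29
  J1 runs 2 units, time = 31
  J2 runs 5 units, time = 36
Finish times: [31, 36, 13, 29]
Average turnaround = 109/4 = 27.25

27.25


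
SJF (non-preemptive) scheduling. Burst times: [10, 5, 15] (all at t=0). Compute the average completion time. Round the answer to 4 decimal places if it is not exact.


SJF order (ascending): [5, 10, 15]
Completion times:
  Job 1: burst=5, C=5
  Job 2: burst=10, C=15
  Job 3: burst=15, C=30
Average completion = 50/3 = 16.6667

16.6667


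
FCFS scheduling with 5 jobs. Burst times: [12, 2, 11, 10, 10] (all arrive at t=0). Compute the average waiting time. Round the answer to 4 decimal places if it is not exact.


FCFS order (as given): [12, 2, 11, 10, 10]
Waiting times:
  Job 1: wait = 0
  Job 2: wait = 12
  Job 3: wait = 14
  Job 4: wait = 25
  Job 5: wait = 35
Sum of waiting times = 86
Average waiting time = 86/5 = 17.2

17.2


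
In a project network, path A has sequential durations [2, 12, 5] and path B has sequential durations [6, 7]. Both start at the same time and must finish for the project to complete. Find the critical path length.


Path A total = 2 + 12 + 5 = 19
Path B total = 6 + 7 = 13
Critical path = longest path = max(19, 13) = 19

19


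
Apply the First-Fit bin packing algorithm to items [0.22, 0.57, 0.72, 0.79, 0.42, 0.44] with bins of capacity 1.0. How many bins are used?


Place items sequentially using First-Fit:
  Item 0.22 -> new Bin 1
  Item 0.57 -> Bin 1 (now 0.79)
  Item 0.72 -> new Bin 2
  Item 0.79 -> new Bin 3
  Item 0.42 -> new Bin 4
  Item 0.44 -> Bin 4 (now 0.86)
Total bins used = 4

4


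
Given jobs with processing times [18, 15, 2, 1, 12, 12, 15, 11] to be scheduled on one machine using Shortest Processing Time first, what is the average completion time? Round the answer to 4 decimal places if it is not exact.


Sort jobs by processing time (SPT order): [1, 2, 11, 12, 12, 15, 15, 18]
Compute completion times sequentially:
  Job 1: processing = 1, completes at 1
  Job 2: processing = 2, completes at 3
  Job 3: processing = 11, completes at 14
  Job 4: processing = 12, completes at 26
  Job 5: processing = 12, completes at 38
  Job 6: processing = 15, completes at 53
  Job 7: processing = 15, completes at 68
  Job 8: processing = 18, completes at 86
Sum of completion times = 289
Average completion time = 289/8 = 36.125

36.125


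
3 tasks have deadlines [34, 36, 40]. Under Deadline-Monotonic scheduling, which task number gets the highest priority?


Sort tasks by relative deadline (ascending):
  Task 1: deadline = 34
  Task 2: deadline = 36
  Task 3: deadline = 40
Priority order (highest first): [1, 2, 3]
Highest priority task = 1

1


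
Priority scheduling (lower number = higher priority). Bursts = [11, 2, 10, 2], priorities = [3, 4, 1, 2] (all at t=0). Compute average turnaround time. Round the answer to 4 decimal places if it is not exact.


Sort by priority (ascending = highest first):
Order: [(1, 10), (2, 2), (3, 11), (4, 2)]
Completion times:
  Priority 1, burst=10, C=10
  Priority 2, burst=2, C=12
  Priority 3, burst=11, C=23
  Priority 4, burst=2, C=25
Average turnaround = 70/4 = 17.5

17.5


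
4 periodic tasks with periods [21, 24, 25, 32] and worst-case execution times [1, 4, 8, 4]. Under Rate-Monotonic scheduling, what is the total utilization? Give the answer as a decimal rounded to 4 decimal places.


Compute individual utilizations (exact fractions):
  Task 1: C/T = 1/21 (approx. 0.0476)
  Task 2: C/T = 4/24 = 1/6 (approx. 0.1667)
  Task 3: C/T = 8/25 (approx. 0.32)
  Task 4: C/T = 4/32 = 1/8 (approx. 0.125)
Total utilization U = 1/21 + 1/6 + 8/25 + 1/8 = 923/1400
Rounded to 4 decimal places: U = 0.6593
RM (Liu & Layland) bound for 4 tasks = 0.756828; compare with U = 923/1400 (approx. 0.659286)
U <= bound, so schedulable by RM sufficient condition.

0.6593


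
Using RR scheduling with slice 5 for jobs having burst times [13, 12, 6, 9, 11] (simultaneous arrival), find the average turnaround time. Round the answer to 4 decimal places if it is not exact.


Time quantum = 5
Execution trace:
  J1 runs 5 units, time = 5
  J2 runs 5 units, time = 10
  J3 runs 5 units, time = 15
  J4 runs 5 units, time = 20
  J5 runs 5 units, time = 25
  J1 runs 5 units, time = 30
  J2 runs 5 units, time = 35
  J3 runs 1 units, time = 36
  J4 runs 4 units, time = 40
  J5 runs 5 units, time = 45
  J1 runs 3 units, time = 48
  J2 runs 2 units, time = 50
  J5 runs 1 units, time = 51
Finish times: [48, 50, 36, 40, 51]
Average turnaround = 225/5 = 45.0

45.0


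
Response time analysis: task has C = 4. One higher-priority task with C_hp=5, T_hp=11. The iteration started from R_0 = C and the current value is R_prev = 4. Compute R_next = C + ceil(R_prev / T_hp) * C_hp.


R_next = C + ceil(R_prev / T_hp) * C_hp
ceil(4 / 11) = ceil(0.3636) = 1
Interference = 1 * 5 = 5
R_next = 4 + 5 = 9

9


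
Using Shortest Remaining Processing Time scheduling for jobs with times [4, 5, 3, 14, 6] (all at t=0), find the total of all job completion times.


Since all jobs arrive at t=0, SRPT equals SPT ordering.
SPT order: [3, 4, 5, 6, 14]
Completion times:
  Job 1: p=3, C=3
  Job 2: p=4, C=7
  Job 3: p=5, C=12
  Job 4: p=6, C=18
  Job 5: p=14, C=32
Total completion time = 3 + 7 + 12 + 18 + 32 = 72

72


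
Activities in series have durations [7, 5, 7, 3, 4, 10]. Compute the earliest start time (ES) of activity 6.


Activity 6 starts after activities 1 through 5 complete.
Predecessor durations: [7, 5, 7, 3, 4]
ES = 7 + 5 + 7 + 3 + 4 = 26

26


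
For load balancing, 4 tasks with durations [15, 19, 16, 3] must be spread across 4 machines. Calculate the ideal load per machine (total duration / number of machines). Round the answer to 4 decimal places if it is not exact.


Total processing time = 15 + 19 + 16 + 3 = 53
Number of machines = 4
Ideal balanced load = 53 / 4 = 13.25

13.25


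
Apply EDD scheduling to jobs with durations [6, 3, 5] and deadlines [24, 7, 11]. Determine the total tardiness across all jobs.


Sort by due date (EDD order): [(3, 7), (5, 11), (6, 24)]
Compute completion times and tardiness:
  Job 1: p=3, d=7, C=3, tardiness=max(0,3-7)=0
  Job 2: p=5, d=11, C=8, tardiness=max(0,8-11)=0
  Job 3: p=6, d=24, C=14, tardiness=max(0,14-24)=0
Total tardiness = 0

0


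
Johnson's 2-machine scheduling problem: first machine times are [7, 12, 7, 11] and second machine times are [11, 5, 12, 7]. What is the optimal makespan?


Apply Johnson's rule:
  Group 1 (a <= b): [(1, 7, 11), (3, 7, 12)]
  Group 2 (a > b): [(4, 11, 7), (2, 12, 5)]
Optimal job order: [1, 3, 4, 2]
Schedule:
  Job 1: M1 done at 7, M2 done at 18
  Job 3: M1 done at 14, M2 done at 30
  Job 4: M1 done at 25, M2 done at 37
  Job 2: M1 done at 37, M2 done at 42
Makespan = 42

42


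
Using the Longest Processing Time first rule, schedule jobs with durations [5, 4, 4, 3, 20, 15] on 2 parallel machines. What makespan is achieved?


Sort jobs in decreasing order (LPT): [20, 15, 5, 4, 4, 3]
Assign each job to the least loaded machine:
  Machine 1: jobs [20, 4, 3], load = 27
  Machine 2: jobs [15, 5, 4], load = 24
Makespan = max load = 27

27


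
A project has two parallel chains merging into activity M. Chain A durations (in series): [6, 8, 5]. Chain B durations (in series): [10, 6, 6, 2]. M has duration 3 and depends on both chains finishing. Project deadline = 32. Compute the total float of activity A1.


Forward pass: ES(A1) = sum of predecessors on chain A = 0
EF = ES + duration = 0 + 6 = 6
Backward pass: LF(M) = deadline = 32; LS(M) = 32 - 3 = 29
LF(A1) = LS(M) - sum(successors on chain A) = 29 - 13 = 16
LS = LF - duration = 16 - 6 = 10
Total float = LS - ES = 10 - 0 = 10

10


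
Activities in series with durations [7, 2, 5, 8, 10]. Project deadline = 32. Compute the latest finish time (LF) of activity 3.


LF(activity 3) = deadline - sum of successor durations
Successors: activities 4 through 5 with durations [8, 10]
Sum of successor durations = 18
LF = 32 - 18 = 14

14


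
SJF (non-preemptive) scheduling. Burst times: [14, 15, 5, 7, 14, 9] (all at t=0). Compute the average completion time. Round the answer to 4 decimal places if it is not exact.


SJF order (ascending): [5, 7, 9, 14, 14, 15]
Completion times:
  Job 1: burst=5, C=5
  Job 2: burst=7, C=12
  Job 3: burst=9, C=21
  Job 4: burst=14, C=35
  Job 5: burst=14, C=49
  Job 6: burst=15, C=64
Average completion = 186/6 = 31.0

31.0


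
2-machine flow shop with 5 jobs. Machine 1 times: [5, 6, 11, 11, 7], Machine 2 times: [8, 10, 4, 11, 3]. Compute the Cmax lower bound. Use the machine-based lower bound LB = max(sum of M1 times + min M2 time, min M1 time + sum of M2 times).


LB1 = sum(M1 times) + min(M2 times) = 40 + 3 = 43
LB2 = min(M1 times) + sum(M2 times) = 5 + 36 = 41
Lower bound = max(LB1, LB2) = max(43, 41) = 43

43


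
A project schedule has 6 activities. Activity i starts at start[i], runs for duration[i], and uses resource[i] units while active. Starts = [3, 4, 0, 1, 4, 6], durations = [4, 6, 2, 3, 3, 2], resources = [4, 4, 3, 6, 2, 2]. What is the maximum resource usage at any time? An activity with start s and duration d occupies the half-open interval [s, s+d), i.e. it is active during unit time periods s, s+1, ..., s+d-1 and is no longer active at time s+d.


Each activity i is active on [start_i, start_i + duration_i).
Compute total resource usage per time slot:
  t=0: active resources = [3], total = 3
  t=1: active resources = [3, 6], total = 9
  t=2: active resources = [6], total = 6
  t=3: active resources = [4, 6], total = 10
  t=4: active resources = [4, 4, 2], total = 10
  t=5: active resources = [4, 4, 2], total = 10
  t=6: active resources = [4, 4, 2, 2], total = 12
  t=7: active resources = [4, 2], total = 6
  t=8: active resources = [4], total = 4
  t=9: active resources = [4], total = 4
Peak resource demand = 12

12


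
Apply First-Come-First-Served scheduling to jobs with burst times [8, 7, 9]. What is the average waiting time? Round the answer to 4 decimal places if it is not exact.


FCFS order (as given): [8, 7, 9]
Waiting times:
  Job 1: wait = 0
  Job 2: wait = 8
  Job 3: wait = 15
Sum of waiting times = 23
Average waiting time = 23/3 = 7.6667

7.6667


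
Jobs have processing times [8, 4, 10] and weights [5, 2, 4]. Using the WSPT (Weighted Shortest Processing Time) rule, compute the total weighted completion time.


Compute p/w ratios and sort ascending (WSPT): [(8, 5), (4, 2), (10, 4)]
Compute weighted completion times:
  Job (p=8,w=5): C=8, w*C=5*8=40
  Job (p=4,w=2): C=12, w*C=2*12=24
  Job (p=10,w=4): C=22, w*C=4*22=88
Total weighted completion time = 152

152


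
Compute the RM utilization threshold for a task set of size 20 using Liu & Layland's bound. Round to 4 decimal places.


Compute 2^(1/20) = 1.0352649238
Subtract 1: 1.0352649238 - 1 = 0.0352649238
Multiply by n: 20 * 0.0352649238 = 0.7052984760
Round to 4 dp: 0.7053

0.7053


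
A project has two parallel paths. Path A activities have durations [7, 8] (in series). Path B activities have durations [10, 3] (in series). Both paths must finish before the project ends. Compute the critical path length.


Path A total = 7 + 8 = 15
Path B total = 10 + 3 = 13
Critical path = longest path = max(15, 13) = 15

15


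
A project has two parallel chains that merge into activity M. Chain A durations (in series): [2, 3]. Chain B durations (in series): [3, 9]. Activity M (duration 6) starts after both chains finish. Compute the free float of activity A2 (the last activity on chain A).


ES(A2) = sum of predecessors on chain A = 2
EF(A2) = ES + duration = 2 + 3 = 5
Successor of A2 is M. ES(M) = max(sum(A), sum(B)) = max(5, 12) = 12
Free float = ES(successor) - EF(current) = 12 - 5 = 7

7


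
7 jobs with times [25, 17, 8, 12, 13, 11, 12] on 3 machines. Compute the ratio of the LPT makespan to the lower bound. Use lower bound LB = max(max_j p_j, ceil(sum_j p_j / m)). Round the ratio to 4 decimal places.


LPT order: [25, 17, 13, 12, 12, 11, 8]
Machine loads after assignment: [36, 29, 33]
LPT makespan = 36
Lower bound = max(max_job, ceil(total/3)) = max(25, 33) = 33
Ratio = 36 / 33 = 1.0909

1.0909


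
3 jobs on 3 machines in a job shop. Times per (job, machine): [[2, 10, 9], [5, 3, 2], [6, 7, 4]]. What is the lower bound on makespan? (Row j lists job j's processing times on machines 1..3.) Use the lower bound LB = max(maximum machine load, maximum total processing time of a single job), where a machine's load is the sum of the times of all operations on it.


Machine loads:
  Machine 1: 2 + 5 + 6 = 13
  Machine 2: 10 + 3 + 7 = 20
  Machine 3: 9 + 2 + 4 = 15
Max machine load = 20
Job totals:
  Job 1: 21
  Job 2: 10
  Job 3: 17
Max job total = 21
Lower bound = max(20, 21) = 21

21


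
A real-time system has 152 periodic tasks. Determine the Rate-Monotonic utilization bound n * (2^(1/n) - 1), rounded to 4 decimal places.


Compute 2^(1/152) = 1.0045705923
Subtract 1: 1.0045705923 - 1 = 0.0045705923
Multiply by n: 152 * 0.0045705923 = 0.6947300296
Round to 4 dp: 0.6947

0.6947


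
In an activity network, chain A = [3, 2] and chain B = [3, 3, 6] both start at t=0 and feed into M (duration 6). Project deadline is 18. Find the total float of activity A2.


Forward pass: ES(A2) = sum of predecessors on chain A = 3
EF = ES + duration = 3 + 2 = 5
Backward pass: LF(M) = deadline = 18; LS(M) = 18 - 6 = 12
LF(A2) = LS(M) - sum(successors on chain A) = 12 - 0 = 12
LS = LF - duration = 12 - 2 = 10
Total float = LS - ES = 10 - 3 = 7

7


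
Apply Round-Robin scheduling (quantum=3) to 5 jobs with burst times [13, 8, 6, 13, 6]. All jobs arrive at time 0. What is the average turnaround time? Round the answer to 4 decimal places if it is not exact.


Time quantum = 3
Execution trace:
  J1 runs 3 units, time = 3
  J2 runs 3 units, time = 6
  J3 runs 3 units, time = 9
  J4 runs 3 units, time = 12
  J5 runs 3 units, time = 15
  J1 runs 3 units, time = 18
  J2 runs 3 units, time = 21
  J3 runs 3 units, time = 24
  J4 runs 3 units, time = 27
  J5 runs 3 units, time = 30
  J1 runs 3 units, time = 33
  J2 runs 2 units, time = 35
  J4 runs 3 units, time = 38
  J1 runs 3 units, time = 41
  J4 runs 3 units, time = 44
  J1 runs 1 units, time = 45
  J4 runs 1 units, time = 46
Finish times: [45, 35, 24, 46, 30]
Average turnaround = 180/5 = 36.0

36.0


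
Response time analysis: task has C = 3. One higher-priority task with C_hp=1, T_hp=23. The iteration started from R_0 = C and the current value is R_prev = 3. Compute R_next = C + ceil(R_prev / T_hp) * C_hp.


R_next = C + ceil(R_prev / T_hp) * C_hp
ceil(3 / 23) = ceil(0.1304) = 1
Interference = 1 * 1 = 1
R_next = 3 + 1 = 4

4


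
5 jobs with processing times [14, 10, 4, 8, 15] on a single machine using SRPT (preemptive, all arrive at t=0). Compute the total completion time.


Since all jobs arrive at t=0, SRPT equals SPT ordering.
SPT order: [4, 8, 10, 14, 15]
Completion times:
  Job 1: p=4, C=4
  Job 2: p=8, C=12
  Job 3: p=10, C=22
  Job 4: p=14, C=36
  Job 5: p=15, C=51
Total completion time = 4 + 12 + 22 + 36 + 51 = 125

125


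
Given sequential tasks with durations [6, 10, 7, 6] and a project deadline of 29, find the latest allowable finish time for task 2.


LF(activity 2) = deadline - sum of successor durations
Successors: activities 3 through 4 with durations [7, 6]
Sum of successor durations = 13
LF = 29 - 13 = 16

16


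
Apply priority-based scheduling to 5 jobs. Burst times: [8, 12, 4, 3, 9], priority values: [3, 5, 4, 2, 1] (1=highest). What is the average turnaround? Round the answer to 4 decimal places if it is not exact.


Sort by priority (ascending = highest first):
Order: [(1, 9), (2, 3), (3, 8), (4, 4), (5, 12)]
Completion times:
  Priority 1, burst=9, C=9
  Priority 2, burst=3, C=12
  Priority 3, burst=8, C=20
  Priority 4, burst=4, C=24
  Priority 5, burst=12, C=36
Average turnaround = 101/5 = 20.2

20.2


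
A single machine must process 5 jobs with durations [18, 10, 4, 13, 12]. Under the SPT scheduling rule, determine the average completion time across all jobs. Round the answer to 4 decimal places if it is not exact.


Sort jobs by processing time (SPT order): [4, 10, 12, 13, 18]
Compute completion times sequentially:
  Job 1: processing = 4, completes at 4
  Job 2: processing = 10, completes at 14
  Job 3: processing = 12, completes at 26
  Job 4: processing = 13, completes at 39
  Job 5: processing = 18, completes at 57
Sum of completion times = 140
Average completion time = 140/5 = 28.0

28.0


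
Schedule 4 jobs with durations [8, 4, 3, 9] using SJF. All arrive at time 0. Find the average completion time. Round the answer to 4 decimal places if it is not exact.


SJF order (ascending): [3, 4, 8, 9]
Completion times:
  Job 1: burst=3, C=3
  Job 2: burst=4, C=7
  Job 3: burst=8, C=15
  Job 4: burst=9, C=24
Average completion = 49/4 = 12.25

12.25


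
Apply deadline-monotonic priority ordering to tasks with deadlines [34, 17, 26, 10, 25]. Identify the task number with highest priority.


Sort tasks by relative deadline (ascending):
  Task 4: deadline = 10
  Task 2: deadline = 17
  Task 5: deadline = 25
  Task 3: deadline = 26
  Task 1: deadline = 34
Priority order (highest first): [4, 2, 5, 3, 1]
Highest priority task = 4

4


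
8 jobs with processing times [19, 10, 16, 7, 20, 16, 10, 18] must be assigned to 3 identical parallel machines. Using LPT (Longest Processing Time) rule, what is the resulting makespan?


Sort jobs in decreasing order (LPT): [20, 19, 18, 16, 16, 10, 10, 7]
Assign each job to the least loaded machine:
  Machine 1: jobs [20, 10, 10], load = 40
  Machine 2: jobs [19, 16], load = 35
  Machine 3: jobs [18, 16, 7], load = 41
Makespan = max load = 41

41


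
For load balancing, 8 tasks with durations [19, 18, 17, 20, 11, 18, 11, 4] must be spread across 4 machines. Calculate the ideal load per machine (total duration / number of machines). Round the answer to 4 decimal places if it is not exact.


Total processing time = 19 + 18 + 17 + 20 + 11 + 18 + 11 + 4 = 118
Number of machines = 4
Ideal balanced load = 118 / 4 = 29.5

29.5


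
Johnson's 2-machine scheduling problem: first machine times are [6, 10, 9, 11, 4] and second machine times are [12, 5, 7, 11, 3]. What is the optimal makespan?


Apply Johnson's rule:
  Group 1 (a <= b): [(1, 6, 12), (4, 11, 11)]
  Group 2 (a > b): [(3, 9, 7), (2, 10, 5), (5, 4, 3)]
Optimal job order: [1, 4, 3, 2, 5]
Schedule:
  Job 1: M1 done at 6, M2 done at 18
  Job 4: M1 done at 17, M2 done at 29
  Job 3: M1 done at 26, M2 done at 36
  Job 2: M1 done at 36, M2 done at 41
  Job 5: M1 done at 40, M2 done at 44
Makespan = 44

44


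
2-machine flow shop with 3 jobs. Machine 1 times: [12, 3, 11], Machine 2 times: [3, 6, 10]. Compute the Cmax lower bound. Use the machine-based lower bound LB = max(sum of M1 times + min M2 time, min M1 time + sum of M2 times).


LB1 = sum(M1 times) + min(M2 times) = 26 + 3 = 29
LB2 = min(M1 times) + sum(M2 times) = 3 + 19 = 22
Lower bound = max(LB1, LB2) = max(29, 22) = 29

29


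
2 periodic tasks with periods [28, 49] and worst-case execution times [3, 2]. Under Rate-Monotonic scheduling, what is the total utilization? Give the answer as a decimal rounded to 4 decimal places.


Compute individual utilizations (exact fractions):
  Task 1: C/T = 3/28 (approx. 0.1071)
  Task 2: C/T = 2/49 (approx. 0.0408)
Total utilization U = 3/28 + 2/49 = 29/196
Rounded to 4 decimal places: U = 0.1480
RM (Liu & Layland) bound for 2 tasks = 0.828427; compare with U = 29/196 (approx. 0.147959)
U <= bound, so schedulable by RM sufficient condition.

0.1480


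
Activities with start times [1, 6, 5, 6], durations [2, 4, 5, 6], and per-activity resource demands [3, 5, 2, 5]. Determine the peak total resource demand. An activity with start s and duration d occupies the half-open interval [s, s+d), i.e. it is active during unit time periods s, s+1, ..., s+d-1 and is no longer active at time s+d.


Each activity i is active on [start_i, start_i + duration_i).
Compute total resource usage per time slot:
  t=0: active resources = [], total = 0
  t=1: active resources = [3], total = 3
  t=2: active resources = [3], total = 3
  t=3: active resources = [], total = 0
  t=4: active resources = [], total = 0
  t=5: active resources = [2], total = 2
  t=6: active resources = [5, 2, 5], total = 12
  t=7: active resources = [5, 2, 5], total = 12
  t=8: active resources = [5, 2, 5], total = 12
  t=9: active resources = [5, 2, 5], total = 12
  t=10: active resources = [5], total = 5
  t=11: active resources = [5], total = 5
Peak resource demand = 12

12


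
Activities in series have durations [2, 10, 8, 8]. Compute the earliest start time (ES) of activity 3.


Activity 3 starts after activities 1 through 2 complete.
Predecessor durations: [2, 10]
ES = 2 + 10 = 12

12


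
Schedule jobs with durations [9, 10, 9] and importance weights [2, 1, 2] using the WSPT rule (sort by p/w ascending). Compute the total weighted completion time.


Compute p/w ratios and sort ascending (WSPT): [(9, 2), (9, 2), (10, 1)]
Compute weighted completion times:
  Job (p=9,w=2): C=9, w*C=2*9=18
  Job (p=9,w=2): C=18, w*C=2*18=36
  Job (p=10,w=1): C=28, w*C=1*28=28
Total weighted completion time = 82

82


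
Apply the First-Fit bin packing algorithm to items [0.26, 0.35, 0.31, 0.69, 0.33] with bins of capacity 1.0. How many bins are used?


Place items sequentially using First-Fit:
  Item 0.26 -> new Bin 1
  Item 0.35 -> Bin 1 (now 0.61)
  Item 0.31 -> Bin 1 (now 0.92)
  Item 0.69 -> new Bin 2
  Item 0.33 -> new Bin 3
Total bins used = 3

3


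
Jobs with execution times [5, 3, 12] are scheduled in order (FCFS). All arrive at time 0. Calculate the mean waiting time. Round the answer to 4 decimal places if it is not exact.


FCFS order (as given): [5, 3, 12]
Waiting times:
  Job 1: wait = 0
  Job 2: wait = 5
  Job 3: wait = 8
Sum of waiting times = 13
Average waiting time = 13/3 = 4.3333

4.3333


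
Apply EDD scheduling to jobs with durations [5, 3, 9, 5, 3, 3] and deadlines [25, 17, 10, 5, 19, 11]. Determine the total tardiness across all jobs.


Sort by due date (EDD order): [(5, 5), (9, 10), (3, 11), (3, 17), (3, 19), (5, 25)]
Compute completion times and tardiness:
  Job 1: p=5, d=5, C=5, tardiness=max(0,5-5)=0
  Job 2: p=9, d=10, C=14, tardiness=max(0,14-10)=4
  Job 3: p=3, d=11, C=17, tardiness=max(0,17-11)=6
  Job 4: p=3, d=17, C=20, tardiness=max(0,20-17)=3
  Job 5: p=3, d=19, C=23, tardiness=max(0,23-19)=4
  Job 6: p=5, d=25, C=28, tardiness=max(0,28-25)=3
Total tardiness = 20

20


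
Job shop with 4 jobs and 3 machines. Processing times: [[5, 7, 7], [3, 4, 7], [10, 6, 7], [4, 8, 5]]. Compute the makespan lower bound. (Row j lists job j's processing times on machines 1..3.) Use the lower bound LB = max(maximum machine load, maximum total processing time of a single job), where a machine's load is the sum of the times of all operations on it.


Machine loads:
  Machine 1: 5 + 3 + 10 + 4 = 22
  Machine 2: 7 + 4 + 6 + 8 = 25
  Machine 3: 7 + 7 + 7 + 5 = 26
Max machine load = 26
Job totals:
  Job 1: 19
  Job 2: 14
  Job 3: 23
  Job 4: 17
Max job total = 23
Lower bound = max(26, 23) = 26

26


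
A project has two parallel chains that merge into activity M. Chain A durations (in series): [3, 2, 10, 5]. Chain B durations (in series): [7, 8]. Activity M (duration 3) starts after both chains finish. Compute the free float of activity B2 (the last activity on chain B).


ES(B2) = sum of predecessors on chain B = 7
EF(B2) = ES + duration = 7 + 8 = 15
Successor of B2 is M. ES(M) = max(sum(A), sum(B)) = max(20, 15) = 20
Free float = ES(successor) - EF(current) = 20 - 15 = 5

5


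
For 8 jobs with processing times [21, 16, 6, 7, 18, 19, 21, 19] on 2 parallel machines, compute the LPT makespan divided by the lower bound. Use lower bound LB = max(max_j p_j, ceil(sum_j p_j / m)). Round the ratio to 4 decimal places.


LPT order: [21, 21, 19, 19, 18, 16, 7, 6]
Machine loads after assignment: [64, 63]
LPT makespan = 64
Lower bound = max(max_job, ceil(total/2)) = max(21, 64) = 64
Ratio = 64 / 64 = 1.0

1.0


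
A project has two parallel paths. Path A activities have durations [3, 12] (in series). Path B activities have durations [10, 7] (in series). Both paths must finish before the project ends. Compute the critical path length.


Path A total = 3 + 12 = 15
Path B total = 10 + 7 = 17
Critical path = longest path = max(15, 17) = 17

17


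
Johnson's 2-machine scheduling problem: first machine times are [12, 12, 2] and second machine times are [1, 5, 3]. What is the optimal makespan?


Apply Johnson's rule:
  Group 1 (a <= b): [(3, 2, 3)]
  Group 2 (a > b): [(2, 12, 5), (1, 12, 1)]
Optimal job order: [3, 2, 1]
Schedule:
  Job 3: M1 done at 2, M2 done at 5
  Job 2: M1 done at 14, M2 done at 19
  Job 1: M1 done at 26, M2 done at 27
Makespan = 27

27


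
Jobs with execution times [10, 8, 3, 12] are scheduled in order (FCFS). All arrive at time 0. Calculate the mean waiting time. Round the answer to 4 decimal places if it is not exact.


FCFS order (as given): [10, 8, 3, 12]
Waiting times:
  Job 1: wait = 0
  Job 2: wait = 10
  Job 3: wait = 18
  Job 4: wait = 21
Sum of waiting times = 49
Average waiting time = 49/4 = 12.25

12.25


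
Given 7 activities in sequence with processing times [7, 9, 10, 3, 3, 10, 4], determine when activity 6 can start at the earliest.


Activity 6 starts after activities 1 through 5 complete.
Predecessor durations: [7, 9, 10, 3, 3]
ES = 7 + 9 + 10 + 3 + 3 = 32

32


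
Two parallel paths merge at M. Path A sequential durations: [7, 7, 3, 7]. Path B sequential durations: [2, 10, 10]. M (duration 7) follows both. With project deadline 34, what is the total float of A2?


Forward pass: ES(A2) = sum of predecessors on chain A = 7
EF = ES + duration = 7 + 7 = 14
Backward pass: LF(M) = deadline = 34; LS(M) = 34 - 7 = 27
LF(A2) = LS(M) - sum(successors on chain A) = 27 - 10 = 17
LS = LF - duration = 17 - 7 = 10
Total float = LS - ES = 10 - 7 = 3

3


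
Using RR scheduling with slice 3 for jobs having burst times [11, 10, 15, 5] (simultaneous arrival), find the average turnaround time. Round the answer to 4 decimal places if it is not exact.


Time quantum = 3
Execution trace:
  J1 runs 3 units, time = 3
  J2 runs 3 units, time = 6
  J3 runs 3 units, time = 9
  J4 runs 3 units, time = 12
  J1 runs 3 units, time = 15
  J2 runs 3 units, time = 18
  J3 runs 3 units, time = 21
  J4 runs 2 units, time = 23
  J1 runs 3 units, time = 26
  J2 runs 3 units, time = 29
  J3 runs 3 units, time = 32
  J1 runs 2 units, time = 34
  J2 runs 1 units, time = 35
  J3 runs 3 units, time = 38
  J3 runs 3 units, time = 41
Finish times: [34, 35, 41, 23]
Average turnaround = 133/4 = 33.25

33.25


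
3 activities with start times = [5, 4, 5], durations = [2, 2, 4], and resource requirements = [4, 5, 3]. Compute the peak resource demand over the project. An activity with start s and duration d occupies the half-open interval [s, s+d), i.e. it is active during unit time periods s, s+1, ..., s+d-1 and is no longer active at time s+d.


Each activity i is active on [start_i, start_i + duration_i).
Compute total resource usage per time slot:
  t=0: active resources = [], total = 0
  t=1: active resources = [], total = 0
  t=2: active resources = [], total = 0
  t=3: active resources = [], total = 0
  t=4: active resources = [5], total = 5
  t=5: active resources = [4, 5, 3], total = 12
  t=6: active resources = [4, 3], total = 7
  t=7: active resources = [3], total = 3
  t=8: active resources = [3], total = 3
Peak resource demand = 12

12


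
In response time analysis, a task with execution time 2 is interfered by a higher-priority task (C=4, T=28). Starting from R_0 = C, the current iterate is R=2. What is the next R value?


R_next = C + ceil(R_prev / T_hp) * C_hp
ceil(2 / 28) = ceil(0.0714) = 1
Interference = 1 * 4 = 4
R_next = 2 + 4 = 6

6


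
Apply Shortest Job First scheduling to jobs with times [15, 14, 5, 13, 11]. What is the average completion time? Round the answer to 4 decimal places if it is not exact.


SJF order (ascending): [5, 11, 13, 14, 15]
Completion times:
  Job 1: burst=5, C=5
  Job 2: burst=11, C=16
  Job 3: burst=13, C=29
  Job 4: burst=14, C=43
  Job 5: burst=15, C=58
Average completion = 151/5 = 30.2

30.2


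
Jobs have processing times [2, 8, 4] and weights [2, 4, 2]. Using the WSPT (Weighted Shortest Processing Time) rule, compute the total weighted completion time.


Compute p/w ratios and sort ascending (WSPT): [(2, 2), (8, 4), (4, 2)]
Compute weighted completion times:
  Job (p=2,w=2): C=2, w*C=2*2=4
  Job (p=8,w=4): C=10, w*C=4*10=40
  Job (p=4,w=2): C=14, w*C=2*14=28
Total weighted completion time = 72

72


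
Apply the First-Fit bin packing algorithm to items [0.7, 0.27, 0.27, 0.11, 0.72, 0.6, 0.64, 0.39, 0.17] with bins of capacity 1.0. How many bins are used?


Place items sequentially using First-Fit:
  Item 0.7 -> new Bin 1
  Item 0.27 -> Bin 1 (now 0.97)
  Item 0.27 -> new Bin 2
  Item 0.11 -> Bin 2 (now 0.38)
  Item 0.72 -> new Bin 3
  Item 0.6 -> Bin 2 (now 0.98)
  Item 0.64 -> new Bin 4
  Item 0.39 -> new Bin 5
  Item 0.17 -> Bin 3 (now 0.89)
Total bins used = 5

5


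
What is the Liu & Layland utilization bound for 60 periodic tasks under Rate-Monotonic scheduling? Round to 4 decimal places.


Compute 2^(1/60) = 1.0116194403
Subtract 1: 1.0116194403 - 1 = 0.0116194403
Multiply by n: 60 * 0.0116194403 = 0.6971664180
Round to 4 dp: 0.6972

0.6972


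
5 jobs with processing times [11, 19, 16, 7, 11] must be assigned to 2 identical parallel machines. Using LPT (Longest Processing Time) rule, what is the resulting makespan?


Sort jobs in decreasing order (LPT): [19, 16, 11, 11, 7]
Assign each job to the least loaded machine:
  Machine 1: jobs [19, 11], load = 30
  Machine 2: jobs [16, 11, 7], load = 34
Makespan = max load = 34

34


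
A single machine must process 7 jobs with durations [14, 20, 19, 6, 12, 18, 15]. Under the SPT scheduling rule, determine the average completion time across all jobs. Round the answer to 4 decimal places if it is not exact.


Sort jobs by processing time (SPT order): [6, 12, 14, 15, 18, 19, 20]
Compute completion times sequentially:
  Job 1: processing = 6, completes at 6
  Job 2: processing = 12, completes at 18
  Job 3: processing = 14, completes at 32
  Job 4: processing = 15, completes at 47
  Job 5: processing = 18, completes at 65
  Job 6: processing = 19, completes at 84
  Job 7: processing = 20, completes at 104
Sum of completion times = 356
Average completion time = 356/7 = 50.8571

50.8571


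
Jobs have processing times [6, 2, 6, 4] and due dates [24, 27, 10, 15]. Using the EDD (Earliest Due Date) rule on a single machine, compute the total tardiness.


Sort by due date (EDD order): [(6, 10), (4, 15), (6, 24), (2, 27)]
Compute completion times and tardiness:
  Job 1: p=6, d=10, C=6, tardiness=max(0,6-10)=0
  Job 2: p=4, d=15, C=10, tardiness=max(0,10-15)=0
  Job 3: p=6, d=24, C=16, tardiness=max(0,16-24)=0
  Job 4: p=2, d=27, C=18, tardiness=max(0,18-27)=0
Total tardiness = 0

0
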